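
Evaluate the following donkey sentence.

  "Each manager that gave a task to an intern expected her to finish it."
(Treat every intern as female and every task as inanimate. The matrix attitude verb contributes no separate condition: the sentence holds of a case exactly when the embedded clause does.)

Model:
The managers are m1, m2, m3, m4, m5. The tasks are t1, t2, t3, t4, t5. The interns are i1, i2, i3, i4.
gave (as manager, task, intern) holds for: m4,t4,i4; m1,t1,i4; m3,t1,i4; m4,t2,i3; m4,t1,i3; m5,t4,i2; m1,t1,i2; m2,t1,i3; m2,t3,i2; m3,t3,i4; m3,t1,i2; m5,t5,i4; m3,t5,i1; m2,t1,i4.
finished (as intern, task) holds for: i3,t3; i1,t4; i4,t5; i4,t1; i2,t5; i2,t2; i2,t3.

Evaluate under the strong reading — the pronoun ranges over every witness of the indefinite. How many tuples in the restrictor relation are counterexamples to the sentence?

"her" takes "an intern" as antecedent and "it" takes "a task"; both are donkey pronouns co-varying with the restrictor.
Strong reading: for every (m,t,i) with gave(m,t,i), finished(i,t).
Restrictor triples: (m1,t1,i2)→finished(i2,t1) ✗  (m1,t1,i4)→finished(i4,t1) ✓  (m2,t1,i3)→finished(i3,t1) ✗  (m2,t1,i4)→finished(i4,t1) ✓  (m2,t3,i2)→finished(i2,t3) ✓  (m3,t1,i2)→finished(i2,t1) ✗  (m3,t1,i4)→finished(i4,t1) ✓  (m3,t3,i4)→finished(i4,t3) ✗  (m3,t5,i1)→finished(i1,t5) ✗  (m4,t1,i3)→finished(i3,t1) ✗  (m4,t2,i3)→finished(i3,t2) ✗  (m4,t4,i4)→finished(i4,t4) ✗  (m5,t4,i2)→finished(i2,t4) ✗  (m5,t5,i4)→finished(i4,t5) ✓
Counterexamples (restrictor triples failing the scope): 9.

9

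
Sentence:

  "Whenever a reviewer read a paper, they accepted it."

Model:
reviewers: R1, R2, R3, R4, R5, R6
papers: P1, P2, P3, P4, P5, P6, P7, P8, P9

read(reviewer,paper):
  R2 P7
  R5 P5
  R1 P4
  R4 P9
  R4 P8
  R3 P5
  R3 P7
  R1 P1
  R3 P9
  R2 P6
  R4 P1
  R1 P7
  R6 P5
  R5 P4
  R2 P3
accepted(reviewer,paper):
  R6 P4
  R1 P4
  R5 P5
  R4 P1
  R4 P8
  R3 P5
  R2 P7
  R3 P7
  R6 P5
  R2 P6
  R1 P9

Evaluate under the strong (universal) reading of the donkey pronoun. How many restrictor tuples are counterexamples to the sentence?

"it" takes "a paper" as antecedent — a donkey pronoun bound across the clause boundary.
Strong reading: for every (r,p) with read(r,p), accepted(r,p).
Restrictor pairs: (R1,P1) ✗  (R1,P4) ✓  (R1,P7) ✗  (R2,P3) ✗  (R2,P6) ✓  (R2,P7) ✓  (R3,P5) ✓  (R3,P7) ✓  (R3,P9) ✗  (R4,P1) ✓  (R4,P8) ✓  (R4,P9) ✗  (R5,P4) ✗  (R5,P5) ✓  (R6,P5) ✓
Counterexamples (restrictor pairs failing the scope): 6.

6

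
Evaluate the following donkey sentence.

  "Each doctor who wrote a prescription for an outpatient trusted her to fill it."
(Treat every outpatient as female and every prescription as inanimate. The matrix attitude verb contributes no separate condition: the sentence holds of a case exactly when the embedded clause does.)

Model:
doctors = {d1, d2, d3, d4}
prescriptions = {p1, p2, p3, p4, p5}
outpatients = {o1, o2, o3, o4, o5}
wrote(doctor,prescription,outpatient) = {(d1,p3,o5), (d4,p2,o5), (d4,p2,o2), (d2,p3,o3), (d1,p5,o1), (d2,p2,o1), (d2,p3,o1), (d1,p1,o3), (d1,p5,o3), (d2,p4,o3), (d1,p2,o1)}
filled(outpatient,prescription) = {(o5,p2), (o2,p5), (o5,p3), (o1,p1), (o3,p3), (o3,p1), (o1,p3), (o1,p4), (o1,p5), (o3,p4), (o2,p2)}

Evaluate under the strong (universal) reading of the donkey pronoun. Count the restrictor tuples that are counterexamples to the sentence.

3

"her" takes "an outpatient" as antecedent and "it" takes "a prescription"; both are donkey pronouns co-varying with the restrictor.
Strong reading: for every (d,p,o) with wrote(d,p,o), filled(o,p).
Restrictor triples: (d1,p1,o3)→filled(o3,p1) ✓  (d1,p2,o1)→filled(o1,p2) ✗  (d1,p3,o5)→filled(o5,p3) ✓  (d1,p5,o1)→filled(o1,p5) ✓  (d1,p5,o3)→filled(o3,p5) ✗  (d2,p2,o1)→filled(o1,p2) ✗  (d2,p3,o1)→filled(o1,p3) ✓  (d2,p3,o3)→filled(o3,p3) ✓  (d2,p4,o3)→filled(o3,p4) ✓  (d4,p2,o2)→filled(o2,p2) ✓  (d4,p2,o5)→filled(o5,p2) ✓
Counterexamples (restrictor triples failing the scope): 3.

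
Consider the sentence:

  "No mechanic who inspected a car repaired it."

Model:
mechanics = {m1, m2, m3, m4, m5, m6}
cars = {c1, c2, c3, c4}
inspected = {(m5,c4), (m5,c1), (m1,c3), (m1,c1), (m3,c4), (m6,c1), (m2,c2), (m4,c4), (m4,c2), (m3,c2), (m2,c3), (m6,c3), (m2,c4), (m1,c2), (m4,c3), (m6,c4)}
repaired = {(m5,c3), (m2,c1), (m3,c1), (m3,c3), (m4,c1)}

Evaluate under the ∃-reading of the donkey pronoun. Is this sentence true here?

"it" takes "a car" as antecedent — a donkey pronoun bound across the clause boundary.
Truth condition: for no (m,c) with inspected(m,c) does repaired(m,c) hold.
Restrictor pairs — does the scope hold? (m1,c1):fails  (m1,c2):fails  (m1,c3):fails  (m2,c2):fails  (m2,c3):fails  (m2,c4):fails  (m3,c2):fails  (m3,c4):fails  (m4,c2):fails  (m4,c3):fails  (m4,c4):fails  (m5,c1):fails  (m5,c4):fails  (m6,c1):fails  (m6,c3):fails  (m6,c4):fails
Scope holds for no restrictor pair, so the sentence is true.

True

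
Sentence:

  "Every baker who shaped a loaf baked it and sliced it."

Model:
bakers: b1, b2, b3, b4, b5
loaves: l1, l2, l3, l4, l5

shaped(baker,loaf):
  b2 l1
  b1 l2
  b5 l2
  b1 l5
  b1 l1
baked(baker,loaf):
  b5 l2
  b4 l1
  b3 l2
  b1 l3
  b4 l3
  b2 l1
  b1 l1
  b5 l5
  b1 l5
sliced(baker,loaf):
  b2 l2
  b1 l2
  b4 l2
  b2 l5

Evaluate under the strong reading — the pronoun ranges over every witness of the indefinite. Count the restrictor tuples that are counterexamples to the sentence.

"it" takes "a loaf" as antecedent — a donkey pronoun bound across the clause boundary.
Strong reading: for every (b,l) with shaped(b,l), baked(b,l) ∧ sliced(b,l).
Restrictor pairs: (b1,l1) ✗  (b1,l2) ✗  (b1,l5) ✗  (b2,l1) ✗  (b5,l2) ✗
Counterexamples (restrictor pairs failing the scope): 5.

5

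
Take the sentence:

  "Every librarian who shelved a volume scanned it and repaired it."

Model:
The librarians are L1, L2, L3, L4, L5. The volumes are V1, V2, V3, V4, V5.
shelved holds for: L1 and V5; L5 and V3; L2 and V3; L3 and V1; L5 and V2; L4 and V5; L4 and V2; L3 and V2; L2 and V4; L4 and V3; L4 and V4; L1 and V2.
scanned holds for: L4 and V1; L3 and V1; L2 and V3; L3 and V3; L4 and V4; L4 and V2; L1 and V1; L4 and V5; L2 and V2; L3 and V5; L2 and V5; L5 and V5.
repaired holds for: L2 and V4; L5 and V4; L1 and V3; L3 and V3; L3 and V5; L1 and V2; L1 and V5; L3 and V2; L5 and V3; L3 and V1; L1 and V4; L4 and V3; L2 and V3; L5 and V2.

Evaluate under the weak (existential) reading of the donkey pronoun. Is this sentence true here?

False

"it" takes "a volume" as antecedent — a donkey pronoun bound across the clause boundary.
Weak reading: every librarian l with some shelved-volume has at least one shelved-volume v such that scanned(l,v) ∧ repaired(l,v).
Per librarian: L1:✗  L2:✓  L3:✓  L4:✗  L5:✗
L1 has no witness among its shelved-volumes.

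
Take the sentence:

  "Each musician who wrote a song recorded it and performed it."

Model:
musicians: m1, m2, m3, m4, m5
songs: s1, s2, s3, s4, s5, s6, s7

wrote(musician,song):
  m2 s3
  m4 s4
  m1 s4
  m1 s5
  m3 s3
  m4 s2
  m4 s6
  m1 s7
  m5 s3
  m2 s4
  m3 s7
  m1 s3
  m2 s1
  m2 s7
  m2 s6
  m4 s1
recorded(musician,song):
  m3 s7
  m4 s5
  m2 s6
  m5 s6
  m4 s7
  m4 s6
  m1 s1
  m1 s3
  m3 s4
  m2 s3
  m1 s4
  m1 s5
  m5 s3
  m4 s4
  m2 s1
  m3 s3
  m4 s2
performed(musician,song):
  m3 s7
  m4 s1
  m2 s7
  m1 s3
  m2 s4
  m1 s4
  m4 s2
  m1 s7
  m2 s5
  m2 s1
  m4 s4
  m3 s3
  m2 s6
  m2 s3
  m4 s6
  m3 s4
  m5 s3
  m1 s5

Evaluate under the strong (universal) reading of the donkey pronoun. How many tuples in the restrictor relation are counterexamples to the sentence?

"it" takes "a song" as antecedent — a donkey pronoun bound across the clause boundary.
Strong reading: for every (m,s) with wrote(m,s), recorded(m,s) ∧ performed(m,s).
Restrictor pairs: (m1,s3) ✓  (m1,s4) ✓  (m1,s5) ✓  (m1,s7) ✗  (m2,s1) ✓  (m2,s3) ✓  (m2,s4) ✗  (m2,s6) ✓  (m2,s7) ✗  (m3,s3) ✓  (m3,s7) ✓  (m4,s1) ✗  (m4,s2) ✓  (m4,s4) ✓  (m4,s6) ✓  (m5,s3) ✓
Counterexamples (restrictor pairs failing the scope): 4.

4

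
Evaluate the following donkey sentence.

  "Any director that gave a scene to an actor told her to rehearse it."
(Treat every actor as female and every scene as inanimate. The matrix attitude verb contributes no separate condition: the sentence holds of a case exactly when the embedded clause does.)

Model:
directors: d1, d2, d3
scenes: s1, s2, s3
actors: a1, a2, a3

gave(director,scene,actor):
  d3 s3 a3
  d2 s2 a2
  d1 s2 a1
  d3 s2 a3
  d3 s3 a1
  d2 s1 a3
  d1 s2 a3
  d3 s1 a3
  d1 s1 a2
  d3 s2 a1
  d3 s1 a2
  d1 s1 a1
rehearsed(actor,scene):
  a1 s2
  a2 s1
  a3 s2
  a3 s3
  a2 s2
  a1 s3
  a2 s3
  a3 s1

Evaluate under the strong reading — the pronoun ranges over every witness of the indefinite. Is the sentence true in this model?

"her" takes "an actor" as antecedent and "it" takes "a scene"; both are donkey pronouns co-varying with the restrictor.
Strong reading: for every (d,s,a) with gave(d,s,a), rehearsed(a,s).
Restrictor triples: (d1,s1,a1)→rehearsed(a1,s1) ✗  (d1,s1,a2)→rehearsed(a2,s1) ✓  (d1,s2,a1)→rehearsed(a1,s2) ✓  (d1,s2,a3)→rehearsed(a3,s2) ✓  (d2,s1,a3)→rehearsed(a3,s1) ✓  (d2,s2,a2)→rehearsed(a2,s2) ✓  (d3,s1,a2)→rehearsed(a2,s1) ✓  (d3,s1,a3)→rehearsed(a3,s1) ✓  (d3,s2,a1)→rehearsed(a1,s2) ✓  (d3,s2,a3)→rehearsed(a3,s2) ✓  (d3,s3,a1)→rehearsed(a1,s3) ✓  (d3,s3,a3)→rehearsed(a3,s3) ✓
Counterexample: (d1,s1,a1) — rehearsed(a1,s1) does not hold.

False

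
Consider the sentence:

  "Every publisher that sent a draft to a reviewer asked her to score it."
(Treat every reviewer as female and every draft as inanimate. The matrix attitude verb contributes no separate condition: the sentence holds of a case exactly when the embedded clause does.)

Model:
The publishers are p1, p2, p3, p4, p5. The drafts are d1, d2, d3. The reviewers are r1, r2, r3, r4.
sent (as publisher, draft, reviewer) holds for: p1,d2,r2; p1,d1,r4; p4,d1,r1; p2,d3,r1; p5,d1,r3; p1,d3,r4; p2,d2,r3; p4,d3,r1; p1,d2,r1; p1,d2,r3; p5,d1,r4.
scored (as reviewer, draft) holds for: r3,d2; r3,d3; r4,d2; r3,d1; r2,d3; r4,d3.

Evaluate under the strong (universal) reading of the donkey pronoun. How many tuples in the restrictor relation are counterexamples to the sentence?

7

"her" takes "a reviewer" as antecedent and "it" takes "a draft"; both are donkey pronouns co-varying with the restrictor.
Strong reading: for every (p,d,r) with sent(p,d,r), scored(r,d).
Restrictor triples: (p1,d1,r4)→scored(r4,d1) ✗  (p1,d2,r1)→scored(r1,d2) ✗  (p1,d2,r2)→scored(r2,d2) ✗  (p1,d2,r3)→scored(r3,d2) ✓  (p1,d3,r4)→scored(r4,d3) ✓  (p2,d2,r3)→scored(r3,d2) ✓  (p2,d3,r1)→scored(r1,d3) ✗  (p4,d1,r1)→scored(r1,d1) ✗  (p4,d3,r1)→scored(r1,d3) ✗  (p5,d1,r3)→scored(r3,d1) ✓  (p5,d1,r4)→scored(r4,d1) ✗
Counterexamples (restrictor triples failing the scope): 7.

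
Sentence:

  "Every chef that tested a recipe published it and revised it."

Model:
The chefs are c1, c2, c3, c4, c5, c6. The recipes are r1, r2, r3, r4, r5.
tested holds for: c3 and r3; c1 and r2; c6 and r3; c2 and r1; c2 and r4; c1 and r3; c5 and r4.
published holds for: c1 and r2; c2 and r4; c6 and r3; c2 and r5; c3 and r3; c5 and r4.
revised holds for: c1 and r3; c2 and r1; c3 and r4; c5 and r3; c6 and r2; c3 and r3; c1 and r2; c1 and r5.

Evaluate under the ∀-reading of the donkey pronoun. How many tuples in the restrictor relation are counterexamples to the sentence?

"it" takes "a recipe" as antecedent — a donkey pronoun bound across the clause boundary.
Strong reading: for every (c,r) with tested(c,r), published(c,r) ∧ revised(c,r).
Restrictor pairs: (c1,r2) ✓  (c1,r3) ✗  (c2,r1) ✗  (c2,r4) ✗  (c3,r3) ✓  (c5,r4) ✗  (c6,r3) ✗
Counterexamples (restrictor pairs failing the scope): 5.

5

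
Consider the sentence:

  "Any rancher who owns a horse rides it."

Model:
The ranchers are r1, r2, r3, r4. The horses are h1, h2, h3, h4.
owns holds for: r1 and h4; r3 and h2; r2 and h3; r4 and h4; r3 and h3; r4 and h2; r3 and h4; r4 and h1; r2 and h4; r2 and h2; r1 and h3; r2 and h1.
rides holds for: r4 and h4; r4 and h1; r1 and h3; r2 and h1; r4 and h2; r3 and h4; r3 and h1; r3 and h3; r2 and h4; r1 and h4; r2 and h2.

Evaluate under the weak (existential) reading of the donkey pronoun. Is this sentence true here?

True

"it" takes "a horse" as antecedent — a donkey pronoun bound across the clause boundary.
Weak reading: every rancher r with some owns-horse has at least one owns-horse h such that rides(r,h).
Per rancher: r1:✓  r2:✓  r3:✓  r4:✓
Every rancher in the restrictor has a witness.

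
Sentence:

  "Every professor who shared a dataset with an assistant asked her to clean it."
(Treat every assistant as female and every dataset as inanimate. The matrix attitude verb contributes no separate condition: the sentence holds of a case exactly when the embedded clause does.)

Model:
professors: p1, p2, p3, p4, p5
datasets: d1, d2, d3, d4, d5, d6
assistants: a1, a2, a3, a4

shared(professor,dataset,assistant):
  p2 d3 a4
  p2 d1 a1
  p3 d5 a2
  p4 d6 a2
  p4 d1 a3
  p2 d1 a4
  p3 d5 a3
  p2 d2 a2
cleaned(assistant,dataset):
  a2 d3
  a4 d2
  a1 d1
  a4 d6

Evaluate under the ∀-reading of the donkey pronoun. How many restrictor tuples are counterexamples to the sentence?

"her" takes "an assistant" as antecedent and "it" takes "a dataset"; both are donkey pronouns co-varying with the restrictor.
Strong reading: for every (p,d,a) with shared(p,d,a), cleaned(a,d).
Restrictor triples: (p2,d1,a1)→cleaned(a1,d1) ✓  (p2,d1,a4)→cleaned(a4,d1) ✗  (p2,d2,a2)→cleaned(a2,d2) ✗  (p2,d3,a4)→cleaned(a4,d3) ✗  (p3,d5,a2)→cleaned(a2,d5) ✗  (p3,d5,a3)→cleaned(a3,d5) ✗  (p4,d1,a3)→cleaned(a3,d1) ✗  (p4,d6,a2)→cleaned(a2,d6) ✗
Counterexamples (restrictor triples failing the scope): 7.

7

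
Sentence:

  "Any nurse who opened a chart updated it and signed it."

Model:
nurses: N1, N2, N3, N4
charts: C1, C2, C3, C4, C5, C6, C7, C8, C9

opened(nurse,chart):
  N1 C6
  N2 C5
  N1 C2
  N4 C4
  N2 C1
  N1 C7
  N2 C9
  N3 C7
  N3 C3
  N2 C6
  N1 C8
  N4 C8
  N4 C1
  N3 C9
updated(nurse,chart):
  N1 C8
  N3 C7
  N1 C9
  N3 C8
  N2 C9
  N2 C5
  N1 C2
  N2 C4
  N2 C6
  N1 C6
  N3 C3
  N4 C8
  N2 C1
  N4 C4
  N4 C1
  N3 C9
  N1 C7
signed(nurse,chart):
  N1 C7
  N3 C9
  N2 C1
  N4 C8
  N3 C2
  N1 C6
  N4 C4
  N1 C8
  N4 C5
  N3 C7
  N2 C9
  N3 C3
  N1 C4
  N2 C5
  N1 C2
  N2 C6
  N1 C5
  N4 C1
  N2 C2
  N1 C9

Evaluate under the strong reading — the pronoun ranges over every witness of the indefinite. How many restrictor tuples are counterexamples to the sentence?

"it" takes "a chart" as antecedent — a donkey pronoun bound across the clause boundary.
Strong reading: for every (n,c) with opened(n,c), updated(n,c) ∧ signed(n,c).
Restrictor pairs: (N1,C2) ✓  (N1,C6) ✓  (N1,C7) ✓  (N1,C8) ✓  (N2,C1) ✓  (N2,C5) ✓  (N2,C6) ✓  (N2,C9) ✓  (N3,C3) ✓  (N3,C7) ✓  (N3,C9) ✓  (N4,C1) ✓  (N4,C4) ✓  (N4,C8) ✓
Counterexamples (restrictor pairs failing the scope): 0.

0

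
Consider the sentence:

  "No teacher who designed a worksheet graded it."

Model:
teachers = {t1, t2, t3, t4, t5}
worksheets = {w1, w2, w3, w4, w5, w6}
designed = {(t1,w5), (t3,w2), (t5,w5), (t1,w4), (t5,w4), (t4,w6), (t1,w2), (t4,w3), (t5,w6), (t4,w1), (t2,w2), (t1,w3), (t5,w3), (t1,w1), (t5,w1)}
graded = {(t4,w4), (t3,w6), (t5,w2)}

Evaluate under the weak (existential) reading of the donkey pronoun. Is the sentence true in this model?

True

"it" takes "a worksheet" as antecedent — a donkey pronoun bound across the clause boundary.
Truth condition: for no (t,w) with designed(t,w) does graded(t,w) hold.
Restrictor pairs — does the scope hold? (t1,w1):fails  (t1,w2):fails  (t1,w3):fails  (t1,w4):fails  (t1,w5):fails  (t2,w2):fails  (t3,w2):fails  (t4,w1):fails  (t4,w3):fails  (t4,w6):fails  (t5,w1):fails  (t5,w3):fails  (t5,w4):fails  (t5,w5):fails  (t5,w6):fails
Scope holds for no restrictor pair, so the sentence is true.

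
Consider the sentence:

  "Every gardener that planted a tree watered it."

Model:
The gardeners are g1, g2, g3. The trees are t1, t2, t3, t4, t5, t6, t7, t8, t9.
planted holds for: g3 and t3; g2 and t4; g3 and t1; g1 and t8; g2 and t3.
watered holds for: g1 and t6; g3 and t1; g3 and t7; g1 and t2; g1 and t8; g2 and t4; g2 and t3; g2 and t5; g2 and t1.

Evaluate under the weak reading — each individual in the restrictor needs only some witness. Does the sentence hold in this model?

True

"it" takes "a tree" as antecedent — a donkey pronoun bound across the clause boundary.
Weak reading: every gardener g with some planted-tree has at least one planted-tree t such that watered(g,t).
Per gardener: g1:✓  g2:✓  g3:✓
Every gardener in the restrictor has a witness.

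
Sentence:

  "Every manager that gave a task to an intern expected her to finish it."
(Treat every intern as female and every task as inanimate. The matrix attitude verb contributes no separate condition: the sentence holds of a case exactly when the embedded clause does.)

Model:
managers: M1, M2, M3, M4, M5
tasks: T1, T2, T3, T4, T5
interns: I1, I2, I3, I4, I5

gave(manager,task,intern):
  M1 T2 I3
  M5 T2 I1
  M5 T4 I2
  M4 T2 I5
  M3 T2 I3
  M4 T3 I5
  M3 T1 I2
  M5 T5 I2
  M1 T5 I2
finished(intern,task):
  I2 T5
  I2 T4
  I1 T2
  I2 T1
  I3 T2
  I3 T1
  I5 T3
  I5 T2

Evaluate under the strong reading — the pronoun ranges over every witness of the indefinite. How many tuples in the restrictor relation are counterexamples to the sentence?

"her" takes "an intern" as antecedent and "it" takes "a task"; both are donkey pronouns co-varying with the restrictor.
Strong reading: for every (m,t,i) with gave(m,t,i), finished(i,t).
Restrictor triples: (M1,T2,I3)→finished(I3,T2) ✓  (M1,T5,I2)→finished(I2,T5) ✓  (M3,T1,I2)→finished(I2,T1) ✓  (M3,T2,I3)→finished(I3,T2) ✓  (M4,T2,I5)→finished(I5,T2) ✓  (M4,T3,I5)→finished(I5,T3) ✓  (M5,T2,I1)→finished(I1,T2) ✓  (M5,T4,I2)→finished(I2,T4) ✓  (M5,T5,I2)→finished(I2,T5) ✓
Counterexamples (restrictor triples failing the scope): 0.

0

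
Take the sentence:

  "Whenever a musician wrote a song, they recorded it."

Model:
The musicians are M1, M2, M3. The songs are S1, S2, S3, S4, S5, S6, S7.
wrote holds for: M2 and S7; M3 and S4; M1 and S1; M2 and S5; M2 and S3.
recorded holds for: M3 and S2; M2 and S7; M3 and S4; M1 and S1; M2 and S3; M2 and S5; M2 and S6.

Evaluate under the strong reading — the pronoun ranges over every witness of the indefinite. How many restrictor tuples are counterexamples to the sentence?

"it" takes "a song" as antecedent — a donkey pronoun bound across the clause boundary.
Strong reading: for every (m,s) with wrote(m,s), recorded(m,s).
Restrictor pairs: (M1,S1) ✓  (M2,S3) ✓  (M2,S5) ✓  (M2,S7) ✓  (M3,S4) ✓
Counterexamples (restrictor pairs failing the scope): 0.

0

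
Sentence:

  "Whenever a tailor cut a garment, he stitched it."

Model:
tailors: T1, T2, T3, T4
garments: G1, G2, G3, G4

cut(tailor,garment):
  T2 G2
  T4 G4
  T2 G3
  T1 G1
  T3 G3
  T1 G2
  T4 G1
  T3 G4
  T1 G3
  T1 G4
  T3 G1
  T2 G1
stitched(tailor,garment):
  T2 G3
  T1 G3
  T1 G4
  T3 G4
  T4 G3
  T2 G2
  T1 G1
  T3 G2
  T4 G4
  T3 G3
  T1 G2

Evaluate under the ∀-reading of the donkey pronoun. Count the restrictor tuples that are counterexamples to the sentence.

"it" takes "a garment" as antecedent — a donkey pronoun bound across the clause boundary.
Strong reading: for every (t,g) with cut(t,g), stitched(t,g).
Restrictor pairs: (T1,G1) ✓  (T1,G2) ✓  (T1,G3) ✓  (T1,G4) ✓  (T2,G1) ✗  (T2,G2) ✓  (T2,G3) ✓  (T3,G1) ✗  (T3,G3) ✓  (T3,G4) ✓  (T4,G1) ✗  (T4,G4) ✓
Counterexamples (restrictor pairs failing the scope): 3.

3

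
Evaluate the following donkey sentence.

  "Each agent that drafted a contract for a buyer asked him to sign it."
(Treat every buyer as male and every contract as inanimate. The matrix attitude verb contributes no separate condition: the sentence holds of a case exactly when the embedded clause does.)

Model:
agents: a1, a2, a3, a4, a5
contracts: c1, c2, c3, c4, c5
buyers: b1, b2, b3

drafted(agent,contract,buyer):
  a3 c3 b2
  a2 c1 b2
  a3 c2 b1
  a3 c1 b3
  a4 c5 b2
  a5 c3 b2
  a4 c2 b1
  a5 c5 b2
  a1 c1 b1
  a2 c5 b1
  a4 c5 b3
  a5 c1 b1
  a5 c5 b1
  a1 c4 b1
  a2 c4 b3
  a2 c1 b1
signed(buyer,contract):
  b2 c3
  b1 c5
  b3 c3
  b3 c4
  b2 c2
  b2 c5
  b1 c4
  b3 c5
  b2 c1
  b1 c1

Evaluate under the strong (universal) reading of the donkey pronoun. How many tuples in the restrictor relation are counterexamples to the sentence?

"him" takes "a buyer" as antecedent and "it" takes "a contract"; both are donkey pronouns co-varying with the restrictor.
Strong reading: for every (a,c,b) with drafted(a,c,b), signed(b,c).
Restrictor triples: (a1,c1,b1)→signed(b1,c1) ✓  (a1,c4,b1)→signed(b1,c4) ✓  (a2,c1,b1)→signed(b1,c1) ✓  (a2,c1,b2)→signed(b2,c1) ✓  (a2,c4,b3)→signed(b3,c4) ✓  (a2,c5,b1)→signed(b1,c5) ✓  (a3,c1,b3)→signed(b3,c1) ✗  (a3,c2,b1)→signed(b1,c2) ✗  (a3,c3,b2)→signed(b2,c3) ✓  (a4,c2,b1)→signed(b1,c2) ✗  (a4,c5,b2)→signed(b2,c5) ✓  (a4,c5,b3)→signed(b3,c5) ✓  (a5,c1,b1)→signed(b1,c1) ✓  (a5,c3,b2)→signed(b2,c3) ✓  (a5,c5,b1)→signed(b1,c5) ✓  (a5,c5,b2)→signed(b2,c5) ✓
Counterexamples (restrictor triples failing the scope): 3.

3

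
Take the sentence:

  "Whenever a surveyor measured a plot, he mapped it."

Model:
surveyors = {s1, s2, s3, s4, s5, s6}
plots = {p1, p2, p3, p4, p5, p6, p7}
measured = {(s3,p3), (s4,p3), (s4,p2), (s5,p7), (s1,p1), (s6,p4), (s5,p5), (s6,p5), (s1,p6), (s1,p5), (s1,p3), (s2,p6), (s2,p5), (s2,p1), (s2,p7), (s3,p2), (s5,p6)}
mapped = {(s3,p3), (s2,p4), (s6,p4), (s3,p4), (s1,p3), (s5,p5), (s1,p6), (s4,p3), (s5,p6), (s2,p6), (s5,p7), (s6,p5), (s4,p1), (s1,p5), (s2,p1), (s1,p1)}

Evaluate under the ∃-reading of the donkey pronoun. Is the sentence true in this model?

True

"it" takes "a plot" as antecedent — a donkey pronoun bound across the clause boundary.
Weak reading: every surveyor s with some measured-plot has at least one measured-plot p such that mapped(s,p).
Per surveyor: s1:✓  s2:✓  s3:✓  s4:✓  s5:✓  s6:✓
Every surveyor in the restrictor has a witness.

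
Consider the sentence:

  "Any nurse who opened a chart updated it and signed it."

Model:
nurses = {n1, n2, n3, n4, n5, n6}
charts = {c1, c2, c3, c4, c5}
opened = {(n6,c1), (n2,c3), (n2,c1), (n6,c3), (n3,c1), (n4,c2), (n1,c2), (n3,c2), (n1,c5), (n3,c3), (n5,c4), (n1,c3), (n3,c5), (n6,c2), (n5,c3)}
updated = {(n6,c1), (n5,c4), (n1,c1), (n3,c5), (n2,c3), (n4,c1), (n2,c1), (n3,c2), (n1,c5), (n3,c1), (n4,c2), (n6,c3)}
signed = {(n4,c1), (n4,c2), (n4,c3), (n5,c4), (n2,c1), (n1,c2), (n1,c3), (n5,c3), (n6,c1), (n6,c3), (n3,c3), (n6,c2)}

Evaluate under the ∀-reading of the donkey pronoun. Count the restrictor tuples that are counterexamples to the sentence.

"it" takes "a chart" as antecedent — a donkey pronoun bound across the clause boundary.
Strong reading: for every (n,c) with opened(n,c), updated(n,c) ∧ signed(n,c).
Restrictor pairs: (n1,c2) ✗  (n1,c3) ✗  (n1,c5) ✗  (n2,c1) ✓  (n2,c3) ✗  (n3,c1) ✗  (n3,c2) ✗  (n3,c3) ✗  (n3,c5) ✗  (n4,c2) ✓  (n5,c3) ✗  (n5,c4) ✓  (n6,c1) ✓  (n6,c2) ✗  (n6,c3) ✓
Counterexamples (restrictor pairs failing the scope): 10.

10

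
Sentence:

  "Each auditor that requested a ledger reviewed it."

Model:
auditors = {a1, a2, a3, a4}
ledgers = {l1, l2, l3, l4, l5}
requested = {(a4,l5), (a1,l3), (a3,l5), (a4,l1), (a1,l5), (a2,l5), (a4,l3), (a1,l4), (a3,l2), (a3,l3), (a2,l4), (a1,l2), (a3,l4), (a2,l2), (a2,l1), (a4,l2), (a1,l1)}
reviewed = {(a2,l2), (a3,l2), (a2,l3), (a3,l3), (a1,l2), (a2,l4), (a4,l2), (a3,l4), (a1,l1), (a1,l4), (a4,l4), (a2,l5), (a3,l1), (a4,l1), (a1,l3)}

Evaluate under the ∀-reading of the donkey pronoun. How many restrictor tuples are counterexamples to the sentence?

"it" takes "a ledger" as antecedent — a donkey pronoun bound across the clause boundary.
Strong reading: for every (a,l) with requested(a,l), reviewed(a,l).
Restrictor pairs: (a1,l1) ✓  (a1,l2) ✓  (a1,l3) ✓  (a1,l4) ✓  (a1,l5) ✗  (a2,l1) ✗  (a2,l2) ✓  (a2,l4) ✓  (a2,l5) ✓  (a3,l2) ✓  (a3,l3) ✓  (a3,l4) ✓  (a3,l5) ✗  (a4,l1) ✓  (a4,l2) ✓  (a4,l3) ✗  (a4,l5) ✗
Counterexamples (restrictor pairs failing the scope): 5.

5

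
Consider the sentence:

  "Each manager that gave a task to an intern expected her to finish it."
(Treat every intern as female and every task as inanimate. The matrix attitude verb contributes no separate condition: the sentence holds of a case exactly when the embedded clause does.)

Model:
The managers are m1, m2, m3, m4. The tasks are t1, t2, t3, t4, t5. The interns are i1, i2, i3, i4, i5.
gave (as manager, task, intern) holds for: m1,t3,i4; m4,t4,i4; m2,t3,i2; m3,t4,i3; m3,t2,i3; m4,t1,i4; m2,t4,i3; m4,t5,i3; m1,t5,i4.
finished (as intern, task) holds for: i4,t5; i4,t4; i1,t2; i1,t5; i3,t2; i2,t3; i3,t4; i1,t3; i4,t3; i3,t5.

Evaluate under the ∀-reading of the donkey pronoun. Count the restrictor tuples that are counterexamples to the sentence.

"her" takes "an intern" as antecedent and "it" takes "a task"; both are donkey pronouns co-varying with the restrictor.
Strong reading: for every (m,t,i) with gave(m,t,i), finished(i,t).
Restrictor triples: (m1,t3,i4)→finished(i4,t3) ✓  (m1,t5,i4)→finished(i4,t5) ✓  (m2,t3,i2)→finished(i2,t3) ✓  (m2,t4,i3)→finished(i3,t4) ✓  (m3,t2,i3)→finished(i3,t2) ✓  (m3,t4,i3)→finished(i3,t4) ✓  (m4,t1,i4)→finished(i4,t1) ✗  (m4,t4,i4)→finished(i4,t4) ✓  (m4,t5,i3)→finished(i3,t5) ✓
Counterexamples (restrictor triples failing the scope): 1.

1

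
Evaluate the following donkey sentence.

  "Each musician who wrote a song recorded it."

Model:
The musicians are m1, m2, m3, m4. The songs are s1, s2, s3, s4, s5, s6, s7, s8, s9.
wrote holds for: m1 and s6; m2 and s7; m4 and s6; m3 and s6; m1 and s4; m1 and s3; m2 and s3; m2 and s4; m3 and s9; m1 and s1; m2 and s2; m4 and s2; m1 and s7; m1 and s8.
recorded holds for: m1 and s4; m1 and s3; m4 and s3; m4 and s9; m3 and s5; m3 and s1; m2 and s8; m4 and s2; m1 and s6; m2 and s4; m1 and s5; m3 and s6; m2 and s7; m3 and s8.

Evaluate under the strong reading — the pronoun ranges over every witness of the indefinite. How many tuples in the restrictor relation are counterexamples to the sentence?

7

"it" takes "a song" as antecedent — a donkey pronoun bound across the clause boundary.
Strong reading: for every (m,s) with wrote(m,s), recorded(m,s).
Restrictor pairs: (m1,s1) ✗  (m1,s3) ✓  (m1,s4) ✓  (m1,s6) ✓  (m1,s7) ✗  (m1,s8) ✗  (m2,s2) ✗  (m2,s3) ✗  (m2,s4) ✓  (m2,s7) ✓  (m3,s6) ✓  (m3,s9) ✗  (m4,s2) ✓  (m4,s6) ✗
Counterexamples (restrictor pairs failing the scope): 7.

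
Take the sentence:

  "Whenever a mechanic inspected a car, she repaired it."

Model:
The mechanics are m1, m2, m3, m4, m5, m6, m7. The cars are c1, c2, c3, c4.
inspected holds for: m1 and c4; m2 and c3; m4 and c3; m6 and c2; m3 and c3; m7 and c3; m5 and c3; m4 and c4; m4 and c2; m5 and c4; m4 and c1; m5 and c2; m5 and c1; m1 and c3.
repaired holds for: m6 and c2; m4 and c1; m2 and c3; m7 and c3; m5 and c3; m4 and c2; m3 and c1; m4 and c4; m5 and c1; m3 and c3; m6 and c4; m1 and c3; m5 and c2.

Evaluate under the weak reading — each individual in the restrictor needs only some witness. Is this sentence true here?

True

"it" takes "a car" as antecedent — a donkey pronoun bound across the clause boundary.
Weak reading: every mechanic m with some inspected-car has at least one inspected-car c such that repaired(m,c).
Per mechanic: m1:✓  m2:✓  m3:✓  m4:✓  m5:✓  m6:✓  m7:✓
Every mechanic in the restrictor has a witness.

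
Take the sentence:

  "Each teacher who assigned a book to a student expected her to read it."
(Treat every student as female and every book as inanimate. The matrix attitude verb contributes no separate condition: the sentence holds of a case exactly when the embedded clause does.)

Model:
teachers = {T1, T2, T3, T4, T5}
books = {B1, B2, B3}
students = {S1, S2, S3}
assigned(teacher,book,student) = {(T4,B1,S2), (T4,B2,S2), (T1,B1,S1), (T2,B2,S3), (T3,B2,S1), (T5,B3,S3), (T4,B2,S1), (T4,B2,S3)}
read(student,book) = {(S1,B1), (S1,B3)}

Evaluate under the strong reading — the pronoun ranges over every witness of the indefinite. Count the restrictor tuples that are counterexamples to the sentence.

7

"her" takes "a student" as antecedent and "it" takes "a book"; both are donkey pronouns co-varying with the restrictor.
Strong reading: for every (t,b,s) with assigned(t,b,s), read(s,b).
Restrictor triples: (T1,B1,S1)→read(S1,B1) ✓  (T2,B2,S3)→read(S3,B2) ✗  (T3,B2,S1)→read(S1,B2) ✗  (T4,B1,S2)→read(S2,B1) ✗  (T4,B2,S1)→read(S1,B2) ✗  (T4,B2,S2)→read(S2,B2) ✗  (T4,B2,S3)→read(S3,B2) ✗  (T5,B3,S3)→read(S3,B3) ✗
Counterexamples (restrictor triples failing the scope): 7.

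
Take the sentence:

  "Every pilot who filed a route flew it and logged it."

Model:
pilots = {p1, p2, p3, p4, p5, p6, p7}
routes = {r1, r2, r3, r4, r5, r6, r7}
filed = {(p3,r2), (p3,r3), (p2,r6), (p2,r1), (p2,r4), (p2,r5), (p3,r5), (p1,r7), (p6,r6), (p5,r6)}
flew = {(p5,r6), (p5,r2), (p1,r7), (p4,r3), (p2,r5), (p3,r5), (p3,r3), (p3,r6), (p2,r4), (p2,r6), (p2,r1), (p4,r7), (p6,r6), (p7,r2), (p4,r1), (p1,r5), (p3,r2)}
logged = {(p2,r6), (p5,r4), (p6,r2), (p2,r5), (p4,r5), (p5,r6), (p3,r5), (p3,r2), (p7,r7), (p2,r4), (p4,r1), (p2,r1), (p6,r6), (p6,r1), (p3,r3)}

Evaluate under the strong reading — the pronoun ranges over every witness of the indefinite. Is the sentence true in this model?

"it" takes "a route" as antecedent — a donkey pronoun bound across the clause boundary.
Strong reading: for every (p,r) with filed(p,r), flew(p,r) ∧ logged(p,r).
Restrictor pairs: (p1,r7) ✗  (p2,r1) ✓  (p2,r4) ✓  (p2,r5) ✓  (p2,r6) ✓  (p3,r2) ✓  (p3,r3) ✓  (p3,r5) ✓  (p5,r6) ✓  (p6,r6) ✓
Counterexample: (p1,r7) is in filed but fails the scope.

False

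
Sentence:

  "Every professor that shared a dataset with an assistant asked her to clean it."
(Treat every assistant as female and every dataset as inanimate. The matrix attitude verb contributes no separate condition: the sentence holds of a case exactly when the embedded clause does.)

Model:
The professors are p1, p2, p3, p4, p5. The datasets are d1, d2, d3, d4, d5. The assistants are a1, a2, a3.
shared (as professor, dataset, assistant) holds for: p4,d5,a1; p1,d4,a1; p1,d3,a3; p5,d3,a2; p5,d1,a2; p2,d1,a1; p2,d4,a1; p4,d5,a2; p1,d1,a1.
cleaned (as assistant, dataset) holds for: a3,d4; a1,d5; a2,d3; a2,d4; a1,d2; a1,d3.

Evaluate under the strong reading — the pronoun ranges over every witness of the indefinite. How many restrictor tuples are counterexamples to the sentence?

"her" takes "an assistant" as antecedent and "it" takes "a dataset"; both are donkey pronouns co-varying with the restrictor.
Strong reading: for every (p,d,a) with shared(p,d,a), cleaned(a,d).
Restrictor triples: (p1,d1,a1)→cleaned(a1,d1) ✗  (p1,d3,a3)→cleaned(a3,d3) ✗  (p1,d4,a1)→cleaned(a1,d4) ✗  (p2,d1,a1)→cleaned(a1,d1) ✗  (p2,d4,a1)→cleaned(a1,d4) ✗  (p4,d5,a1)→cleaned(a1,d5) ✓  (p4,d5,a2)→cleaned(a2,d5) ✗  (p5,d1,a2)→cleaned(a2,d1) ✗  (p5,d3,a2)→cleaned(a2,d3) ✓
Counterexamples (restrictor triples failing the scope): 7.

7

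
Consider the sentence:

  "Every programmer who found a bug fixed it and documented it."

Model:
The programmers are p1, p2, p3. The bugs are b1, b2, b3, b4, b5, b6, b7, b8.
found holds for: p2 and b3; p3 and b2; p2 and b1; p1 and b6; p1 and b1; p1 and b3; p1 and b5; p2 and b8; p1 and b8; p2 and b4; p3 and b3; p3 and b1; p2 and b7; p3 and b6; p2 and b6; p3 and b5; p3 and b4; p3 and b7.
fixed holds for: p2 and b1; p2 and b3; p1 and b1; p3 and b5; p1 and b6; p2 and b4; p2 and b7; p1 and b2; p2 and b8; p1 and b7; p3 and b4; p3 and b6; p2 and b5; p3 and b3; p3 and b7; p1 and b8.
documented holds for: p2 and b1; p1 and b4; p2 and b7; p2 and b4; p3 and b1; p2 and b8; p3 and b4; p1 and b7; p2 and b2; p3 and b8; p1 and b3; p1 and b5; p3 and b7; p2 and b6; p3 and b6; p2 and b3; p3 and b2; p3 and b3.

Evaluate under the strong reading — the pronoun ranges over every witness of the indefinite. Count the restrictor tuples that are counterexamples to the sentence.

9

"it" takes "a bug" as antecedent — a donkey pronoun bound across the clause boundary.
Strong reading: for every (p,b) with found(p,b), fixed(p,b) ∧ documented(p,b).
Restrictor pairs: (p1,b1) ✗  (p1,b3) ✗  (p1,b5) ✗  (p1,b6) ✗  (p1,b8) ✗  (p2,b1) ✓  (p2,b3) ✓  (p2,b4) ✓  (p2,b6) ✗  (p2,b7) ✓  (p2,b8) ✓  (p3,b1) ✗  (p3,b2) ✗  (p3,b3) ✓  (p3,b4) ✓  (p3,b5) ✗  (p3,b6) ✓  (p3,b7) ✓
Counterexamples (restrictor pairs failing the scope): 9.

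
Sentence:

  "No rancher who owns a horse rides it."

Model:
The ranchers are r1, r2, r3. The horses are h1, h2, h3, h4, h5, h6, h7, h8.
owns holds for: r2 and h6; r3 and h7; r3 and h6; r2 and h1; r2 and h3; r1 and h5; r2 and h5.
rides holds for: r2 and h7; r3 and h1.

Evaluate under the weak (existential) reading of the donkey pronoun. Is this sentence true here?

True

"it" takes "a horse" as antecedent — a donkey pronoun bound across the clause boundary.
Truth condition: for no (r,h) with owns(r,h) does rides(r,h) hold.
Restrictor pairs — does the scope hold? (r1,h5):fails  (r2,h1):fails  (r2,h3):fails  (r2,h5):fails  (r2,h6):fails  (r3,h6):fails  (r3,h7):fails
Scope holds for no restrictor pair, so the sentence is true.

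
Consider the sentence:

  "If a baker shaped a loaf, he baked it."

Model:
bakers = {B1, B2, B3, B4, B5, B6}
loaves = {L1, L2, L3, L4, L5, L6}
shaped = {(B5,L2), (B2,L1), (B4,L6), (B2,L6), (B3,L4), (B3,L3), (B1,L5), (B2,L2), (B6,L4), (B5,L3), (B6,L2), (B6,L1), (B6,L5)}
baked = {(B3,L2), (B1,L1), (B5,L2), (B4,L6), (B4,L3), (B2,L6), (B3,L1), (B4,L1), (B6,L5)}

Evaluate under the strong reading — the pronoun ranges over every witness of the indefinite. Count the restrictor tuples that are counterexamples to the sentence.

"it" takes "a loaf" as antecedent — a donkey pronoun bound across the clause boundary.
Strong reading: for every (b,l) with shaped(b,l), baked(b,l).
Restrictor pairs: (B1,L5) ✗  (B2,L1) ✗  (B2,L2) ✗  (B2,L6) ✓  (B3,L3) ✗  (B3,L4) ✗  (B4,L6) ✓  (B5,L2) ✓  (B5,L3) ✗  (B6,L1) ✗  (B6,L2) ✗  (B6,L4) ✗  (B6,L5) ✓
Counterexamples (restrictor pairs failing the scope): 9.

9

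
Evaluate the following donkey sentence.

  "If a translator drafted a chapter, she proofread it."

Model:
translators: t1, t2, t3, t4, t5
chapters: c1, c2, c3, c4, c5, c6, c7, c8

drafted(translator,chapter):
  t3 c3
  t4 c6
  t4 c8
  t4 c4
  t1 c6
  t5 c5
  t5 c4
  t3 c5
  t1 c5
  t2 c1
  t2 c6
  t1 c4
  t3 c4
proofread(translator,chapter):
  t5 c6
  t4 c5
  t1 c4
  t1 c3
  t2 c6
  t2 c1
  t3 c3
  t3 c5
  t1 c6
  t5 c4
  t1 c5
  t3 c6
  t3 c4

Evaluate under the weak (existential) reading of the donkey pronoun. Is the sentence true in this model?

"it" takes "a chapter" as antecedent — a donkey pronoun bound across the clause boundary.
Weak reading: every translator t with some drafted-chapter has at least one drafted-chapter c such that proofread(t,c).
Per translator: t1:✓  t2:✓  t3:✓  t4:✗  t5:✓
t4 has no witness among its drafted-chapters.

False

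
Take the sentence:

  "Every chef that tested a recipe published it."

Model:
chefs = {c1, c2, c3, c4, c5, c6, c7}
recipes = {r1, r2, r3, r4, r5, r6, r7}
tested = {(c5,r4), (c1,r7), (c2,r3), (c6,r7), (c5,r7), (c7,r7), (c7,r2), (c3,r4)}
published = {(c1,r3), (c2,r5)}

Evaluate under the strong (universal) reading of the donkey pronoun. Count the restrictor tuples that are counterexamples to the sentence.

"it" takes "a recipe" as antecedent — a donkey pronoun bound across the clause boundary.
Strong reading: for every (c,r) with tested(c,r), published(c,r).
Restrictor pairs: (c1,r7) ✗  (c2,r3) ✗  (c3,r4) ✗  (c5,r4) ✗  (c5,r7) ✗  (c6,r7) ✗  (c7,r2) ✗  (c7,r7) ✗
Counterexamples (restrictor pairs failing the scope): 8.

8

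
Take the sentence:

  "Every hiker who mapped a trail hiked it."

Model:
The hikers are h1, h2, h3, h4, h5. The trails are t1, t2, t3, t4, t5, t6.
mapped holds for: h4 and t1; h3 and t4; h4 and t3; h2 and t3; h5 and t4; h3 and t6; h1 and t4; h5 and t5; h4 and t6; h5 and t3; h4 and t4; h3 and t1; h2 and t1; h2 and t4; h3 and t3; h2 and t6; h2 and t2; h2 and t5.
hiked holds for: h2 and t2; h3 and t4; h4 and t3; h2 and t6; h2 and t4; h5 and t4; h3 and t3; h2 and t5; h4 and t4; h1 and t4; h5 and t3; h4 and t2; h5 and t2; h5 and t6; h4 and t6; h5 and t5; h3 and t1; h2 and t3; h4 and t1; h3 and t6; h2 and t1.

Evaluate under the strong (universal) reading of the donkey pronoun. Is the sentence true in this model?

"it" takes "a trail" as antecedent — a donkey pronoun bound across the clause boundary.
Strong reading: for every (h,t) with mapped(h,t), hiked(h,t).
Restrictor pairs: (h1,t4) ✓  (h2,t1) ✓  (h2,t2) ✓  (h2,t3) ✓  (h2,t4) ✓  (h2,t5) ✓  (h2,t6) ✓  (h3,t1) ✓  (h3,t3) ✓  (h3,t4) ✓  (h3,t6) ✓  (h4,t1) ✓  (h4,t3) ✓  (h4,t4) ✓  (h4,t6) ✓  (h5,t3) ✓  (h5,t4) ✓  (h5,t5) ✓
Every restrictor pair satisfies the scope.

True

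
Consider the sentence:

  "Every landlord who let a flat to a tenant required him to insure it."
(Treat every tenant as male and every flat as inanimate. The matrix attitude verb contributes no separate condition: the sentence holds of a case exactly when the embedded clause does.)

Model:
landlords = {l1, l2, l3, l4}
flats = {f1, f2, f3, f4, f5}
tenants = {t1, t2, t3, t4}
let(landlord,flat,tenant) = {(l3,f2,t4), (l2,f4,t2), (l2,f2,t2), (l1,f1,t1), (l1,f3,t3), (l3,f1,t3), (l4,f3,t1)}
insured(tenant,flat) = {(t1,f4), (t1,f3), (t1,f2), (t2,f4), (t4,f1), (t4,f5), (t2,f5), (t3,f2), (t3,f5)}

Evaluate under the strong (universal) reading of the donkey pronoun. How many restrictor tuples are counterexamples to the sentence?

"him" takes "a tenant" as antecedent and "it" takes "a flat"; both are donkey pronouns co-varying with the restrictor.
Strong reading: for every (l,f,t) with let(l,f,t), insured(t,f).
Restrictor triples: (l1,f1,t1)→insured(t1,f1) ✗  (l1,f3,t3)→insured(t3,f3) ✗  (l2,f2,t2)→insured(t2,f2) ✗  (l2,f4,t2)→insured(t2,f4) ✓  (l3,f1,t3)→insured(t3,f1) ✗  (l3,f2,t4)→insured(t4,f2) ✗  (l4,f3,t1)→insured(t1,f3) ✓
Counterexamples (restrictor triples failing the scope): 5.

5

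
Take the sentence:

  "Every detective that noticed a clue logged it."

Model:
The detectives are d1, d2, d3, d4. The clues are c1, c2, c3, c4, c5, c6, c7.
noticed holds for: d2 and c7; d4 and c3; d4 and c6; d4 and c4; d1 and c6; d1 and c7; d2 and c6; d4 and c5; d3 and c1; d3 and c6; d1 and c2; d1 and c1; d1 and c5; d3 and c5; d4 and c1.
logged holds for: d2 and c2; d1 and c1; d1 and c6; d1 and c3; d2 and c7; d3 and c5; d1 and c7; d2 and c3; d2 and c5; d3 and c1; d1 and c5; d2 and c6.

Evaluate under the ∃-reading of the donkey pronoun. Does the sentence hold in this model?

False

"it" takes "a clue" as antecedent — a donkey pronoun bound across the clause boundary.
Weak reading: every detective d with some noticed-clue has at least one noticed-clue c such that logged(d,c).
Per detective: d1:✓  d2:✓  d3:✓  d4:✗
d4 has no witness among its noticed-clues.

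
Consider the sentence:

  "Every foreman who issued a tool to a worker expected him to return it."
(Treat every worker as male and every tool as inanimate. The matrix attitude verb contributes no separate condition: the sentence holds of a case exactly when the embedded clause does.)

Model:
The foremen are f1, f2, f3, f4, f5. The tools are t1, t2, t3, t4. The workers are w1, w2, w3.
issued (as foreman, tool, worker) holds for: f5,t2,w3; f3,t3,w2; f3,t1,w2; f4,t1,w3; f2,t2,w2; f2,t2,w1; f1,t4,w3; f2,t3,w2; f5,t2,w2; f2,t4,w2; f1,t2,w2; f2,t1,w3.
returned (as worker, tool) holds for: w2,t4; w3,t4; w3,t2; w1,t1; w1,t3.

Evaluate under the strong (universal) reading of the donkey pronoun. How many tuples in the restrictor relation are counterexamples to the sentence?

"him" takes "a worker" as antecedent and "it" takes "a tool"; both are donkey pronouns co-varying with the restrictor.
Strong reading: for every (f,t,w) with issued(f,t,w), returned(w,t).
Restrictor triples: (f1,t2,w2)→returned(w2,t2) ✗  (f1,t4,w3)→returned(w3,t4) ✓  (f2,t1,w3)→returned(w3,t1) ✗  (f2,t2,w1)→returned(w1,t2) ✗  (f2,t2,w2)→returned(w2,t2) ✗  (f2,t3,w2)→returned(w2,t3) ✗  (f2,t4,w2)→returned(w2,t4) ✓  (f3,t1,w2)→returned(w2,t1) ✗  (f3,t3,w2)→returned(w2,t3) ✗  (f4,t1,w3)→returned(w3,t1) ✗  (f5,t2,w2)→returned(w2,t2) ✗  (f5,t2,w3)→returned(w3,t2) ✓
Counterexamples (restrictor triples failing the scope): 9.

9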